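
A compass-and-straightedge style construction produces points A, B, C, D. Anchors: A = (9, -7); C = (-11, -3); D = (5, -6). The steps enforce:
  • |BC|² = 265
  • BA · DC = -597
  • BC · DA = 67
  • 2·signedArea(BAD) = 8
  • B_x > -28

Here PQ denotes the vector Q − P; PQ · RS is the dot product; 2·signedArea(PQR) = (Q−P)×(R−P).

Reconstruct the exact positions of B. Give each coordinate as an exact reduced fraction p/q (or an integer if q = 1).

B = (-27, 0)

1. B_x = -27  [BA · DC = -597 ∩ 2·signedArea(BAD) = 8]
2. B_y = 0  [BA · DC = -597 ∩ 2·signedArea(BAD) = 8]
   → B = (-27, 0)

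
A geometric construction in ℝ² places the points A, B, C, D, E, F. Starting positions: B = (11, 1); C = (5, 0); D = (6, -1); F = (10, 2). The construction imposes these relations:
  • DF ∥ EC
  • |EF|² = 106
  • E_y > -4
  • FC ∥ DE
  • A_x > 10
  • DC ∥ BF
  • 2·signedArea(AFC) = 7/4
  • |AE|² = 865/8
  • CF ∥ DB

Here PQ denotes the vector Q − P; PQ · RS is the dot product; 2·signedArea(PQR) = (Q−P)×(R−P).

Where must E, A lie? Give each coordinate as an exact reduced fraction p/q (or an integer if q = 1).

A = (41/4, 7/4)
E = (1, -3)

1. E_x = 1  [DF ∥ EC ∩ FC ∥ DE]
2. E_y = -3  [DF ∥ EC ∩ FC ∥ DE]
   → E = (1, -3)
3. A_x = 41/4  [line 2·x + -5·y + -47/4 = 0 ∩ |AE|² = 865/8]
4. A_y = 7/4  [line 2·x + -5·y + -47/4 = 0 ∩ |AE|² = 865/8]
   → A = (41/4, 7/4)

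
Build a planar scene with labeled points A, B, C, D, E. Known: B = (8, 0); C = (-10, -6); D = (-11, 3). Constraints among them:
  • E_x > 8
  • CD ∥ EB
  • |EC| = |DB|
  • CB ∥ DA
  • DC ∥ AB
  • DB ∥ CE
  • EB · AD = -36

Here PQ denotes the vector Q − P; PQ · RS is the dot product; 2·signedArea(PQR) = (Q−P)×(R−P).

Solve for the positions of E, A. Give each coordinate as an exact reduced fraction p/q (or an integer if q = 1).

1. E_x = 9  [CD ∥ EB ∩ DB ∥ CE]
2. E_y = -9  [CD ∥ EB ∩ DB ∥ CE]
   → E = (9, -9)
3. A_x = 7  [DC ∥ AB ∩ CB ∥ DA]
4. A_y = 9  [DC ∥ AB ∩ CB ∥ DA]
   → A = (7, 9)

A = (7, 9)
E = (9, -9)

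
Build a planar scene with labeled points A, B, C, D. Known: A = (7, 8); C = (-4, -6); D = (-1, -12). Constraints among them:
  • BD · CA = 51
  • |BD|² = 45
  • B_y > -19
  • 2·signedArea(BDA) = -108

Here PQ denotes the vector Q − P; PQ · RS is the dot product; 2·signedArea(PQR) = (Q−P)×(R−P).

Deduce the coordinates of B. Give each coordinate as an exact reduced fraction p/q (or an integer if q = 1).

1. B_x = 2  [BD · CA = 51 ∩ 2·signedArea(BDA) = -108]
2. B_y = -18  [BD · CA = 51 ∩ 2·signedArea(BDA) = -108]
   → B = (2, -18)

B = (2, -18)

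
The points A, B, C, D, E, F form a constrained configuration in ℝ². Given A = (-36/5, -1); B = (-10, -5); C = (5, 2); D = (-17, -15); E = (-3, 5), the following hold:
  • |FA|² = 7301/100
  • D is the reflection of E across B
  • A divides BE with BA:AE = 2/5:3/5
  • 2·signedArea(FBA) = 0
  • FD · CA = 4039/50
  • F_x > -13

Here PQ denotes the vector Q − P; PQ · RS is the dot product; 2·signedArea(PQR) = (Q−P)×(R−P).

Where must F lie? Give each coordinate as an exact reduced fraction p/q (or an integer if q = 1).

1. F_x = -121/10  [2·signedArea(FBA) = 0 ∩ FD · CA = 4039/50]
2. F_y = -8  [2·signedArea(FBA) = 0 ∩ FD · CA = 4039/50]
   → F = (-121/10, -8)

F = (-121/10, -8)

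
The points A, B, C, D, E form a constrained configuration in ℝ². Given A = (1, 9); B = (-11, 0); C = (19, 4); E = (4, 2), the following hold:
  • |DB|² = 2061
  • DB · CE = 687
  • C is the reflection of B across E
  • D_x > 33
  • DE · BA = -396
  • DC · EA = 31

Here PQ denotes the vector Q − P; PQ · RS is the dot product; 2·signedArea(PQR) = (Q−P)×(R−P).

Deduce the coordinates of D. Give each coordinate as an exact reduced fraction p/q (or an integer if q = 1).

D = (34, 6)

1. D_x = 34  [DE · BA = -396 ∩ DC · EA = 31]
2. D_y = 6  [DE · BA = -396 ∩ DC · EA = 31]
   → D = (34, 6)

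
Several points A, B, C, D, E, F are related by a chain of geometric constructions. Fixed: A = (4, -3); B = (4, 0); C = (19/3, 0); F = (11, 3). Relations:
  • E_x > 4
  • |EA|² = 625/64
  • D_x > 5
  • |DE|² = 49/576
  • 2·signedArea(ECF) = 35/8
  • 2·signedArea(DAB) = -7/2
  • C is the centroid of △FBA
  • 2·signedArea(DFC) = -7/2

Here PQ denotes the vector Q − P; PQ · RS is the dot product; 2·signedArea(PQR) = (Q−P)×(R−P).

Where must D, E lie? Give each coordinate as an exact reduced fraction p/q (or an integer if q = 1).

D = (31/6, 0)
E = (39/8, 0)

1. D_x = 31/6  [2·signedArea(DAB) = -7/2 ∩ 2·signedArea(DFC) = -7/2]
2. D_y = 0  [2·signedArea(DAB) = -7/2 ∩ 2·signedArea(DFC) = -7/2]
   → D = (31/6, 0)
3. E_x = 39/8  [line -3·x + 14/3·y + 117/8 = 0 ∩ |EA|² = 625/64]
4. E_y = 0  [line -3·x + 14/3·y + 117/8 = 0 ∩ |EA|² = 625/64]
   → E = (39/8, 0)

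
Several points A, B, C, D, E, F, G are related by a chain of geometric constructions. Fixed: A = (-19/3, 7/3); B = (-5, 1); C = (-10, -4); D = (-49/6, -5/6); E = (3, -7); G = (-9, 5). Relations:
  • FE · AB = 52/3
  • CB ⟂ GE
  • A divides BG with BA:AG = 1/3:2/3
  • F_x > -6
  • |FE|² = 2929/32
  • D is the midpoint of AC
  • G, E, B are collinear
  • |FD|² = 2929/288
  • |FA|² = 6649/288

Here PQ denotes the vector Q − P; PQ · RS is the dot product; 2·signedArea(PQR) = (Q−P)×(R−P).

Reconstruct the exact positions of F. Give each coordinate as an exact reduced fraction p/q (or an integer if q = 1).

1. F_x = -43/8  [line -4/3·x + 4/3·y + -4 = 0 ∩ |FD|² = 2929/288]
2. F_y = -19/8  [line -4/3·x + 4/3·y + -4 = 0 ∩ |FD|² = 2929/288]
   → F = (-43/8, -19/8)

F = (-43/8, -19/8)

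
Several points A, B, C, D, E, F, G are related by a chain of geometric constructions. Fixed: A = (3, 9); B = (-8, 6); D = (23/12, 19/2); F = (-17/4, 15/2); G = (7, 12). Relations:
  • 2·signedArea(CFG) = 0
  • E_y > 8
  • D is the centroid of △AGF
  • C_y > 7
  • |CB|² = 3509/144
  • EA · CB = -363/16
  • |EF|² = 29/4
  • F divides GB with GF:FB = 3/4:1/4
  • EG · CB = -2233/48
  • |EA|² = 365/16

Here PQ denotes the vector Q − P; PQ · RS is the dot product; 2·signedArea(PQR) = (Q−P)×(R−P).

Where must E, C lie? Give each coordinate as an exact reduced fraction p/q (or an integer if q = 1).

C = (-41/12, 47/6)
E = (-7/4, 17/2)

1. C_x = -41/12  [line -9/2·x + 45/4·y + -207/2 = 0 ∩ |CB|² = 3509/144]
2. C_y = 47/6  [line -9/2·x + 45/4·y + -207/2 = 0 ∩ |CB|² = 3509/144]
   → C = (-41/12, 47/6)
3. E_x = -7/4  [line 55/12·x + 11/6·y + -121/16 = 0 ∩ |EA|² = 365/16]
4. E_y = 17/2  [line 55/12·x + 11/6·y + -121/16 = 0 ∩ |EA|² = 365/16]
   → E = (-7/4, 17/2)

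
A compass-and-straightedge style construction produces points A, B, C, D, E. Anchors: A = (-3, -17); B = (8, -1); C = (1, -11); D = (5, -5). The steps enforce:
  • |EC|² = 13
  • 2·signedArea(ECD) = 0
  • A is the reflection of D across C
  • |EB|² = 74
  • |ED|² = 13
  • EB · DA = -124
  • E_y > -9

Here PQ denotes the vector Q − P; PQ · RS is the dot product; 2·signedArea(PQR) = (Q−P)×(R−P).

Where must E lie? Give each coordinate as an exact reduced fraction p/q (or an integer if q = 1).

1. E_x = 3  [2·signedArea(ECD) = 0 ∩ EB · DA = -124]
2. E_y = -8  [2·signedArea(ECD) = 0 ∩ EB · DA = -124]
   → E = (3, -8)

E = (3, -8)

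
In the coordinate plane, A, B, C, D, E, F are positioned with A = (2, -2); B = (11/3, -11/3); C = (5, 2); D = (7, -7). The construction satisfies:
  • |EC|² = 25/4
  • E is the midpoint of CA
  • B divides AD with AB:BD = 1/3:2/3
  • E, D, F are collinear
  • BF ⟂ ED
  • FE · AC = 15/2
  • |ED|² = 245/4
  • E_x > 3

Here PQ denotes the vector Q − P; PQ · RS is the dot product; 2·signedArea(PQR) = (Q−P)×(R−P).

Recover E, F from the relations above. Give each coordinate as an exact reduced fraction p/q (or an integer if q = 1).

E = (7/2, 0)
F = (5, -3)

1. E_x = 7/2  [E is the midpoint of CA]
2. E_y = 0  [E is the midpoint of CA]
   → E = (7/2, 0)
3. F_x = 5  [E, D, F are collinear ∩ BF ⟂ ED]
4. F_y = -3  [E, D, F are collinear ∩ BF ⟂ ED]
   → F = (5, -3)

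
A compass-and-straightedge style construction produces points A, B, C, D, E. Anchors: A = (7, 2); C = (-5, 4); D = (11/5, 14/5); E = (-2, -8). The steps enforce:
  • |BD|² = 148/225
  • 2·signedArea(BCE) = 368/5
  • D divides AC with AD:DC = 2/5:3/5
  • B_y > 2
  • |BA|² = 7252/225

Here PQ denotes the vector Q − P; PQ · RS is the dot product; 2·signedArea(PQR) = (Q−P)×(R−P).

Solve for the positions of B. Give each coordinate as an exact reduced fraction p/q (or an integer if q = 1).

B = (7/5, 44/15)

1. B_x = 7/5  [line 12·x + 3·y + -128/5 = 0 ∩ |BA|² = 7252/225]
2. B_y = 44/15  [line 12·x + 3·y + -128/5 = 0 ∩ |BA|² = 7252/225]
   → B = (7/5, 44/15)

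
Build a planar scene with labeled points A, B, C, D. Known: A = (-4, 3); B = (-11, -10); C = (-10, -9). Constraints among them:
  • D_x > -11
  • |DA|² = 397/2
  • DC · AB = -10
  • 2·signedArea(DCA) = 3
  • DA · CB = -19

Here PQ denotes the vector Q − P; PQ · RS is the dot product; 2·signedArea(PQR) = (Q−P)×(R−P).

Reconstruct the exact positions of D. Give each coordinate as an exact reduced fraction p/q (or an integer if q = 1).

1. D_x = -21/2  [DC · AB = -10 ∩ DA · CB = -19]
2. D_y = -19/2  [DC · AB = -10 ∩ DA · CB = -19]
   → D = (-21/2, -19/2)

D = (-21/2, -19/2)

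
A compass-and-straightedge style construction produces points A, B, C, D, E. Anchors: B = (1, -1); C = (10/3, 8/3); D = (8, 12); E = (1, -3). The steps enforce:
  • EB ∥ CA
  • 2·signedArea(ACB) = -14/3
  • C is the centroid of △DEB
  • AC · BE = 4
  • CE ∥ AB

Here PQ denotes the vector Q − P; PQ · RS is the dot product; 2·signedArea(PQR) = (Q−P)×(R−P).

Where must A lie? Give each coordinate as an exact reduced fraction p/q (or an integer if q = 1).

A = (10/3, 14/3)

1. A_x = 10/3  [CE ∥ AB ∩ EB ∥ CA]
2. A_y = 14/3  [CE ∥ AB ∩ EB ∥ CA]
   → A = (10/3, 14/3)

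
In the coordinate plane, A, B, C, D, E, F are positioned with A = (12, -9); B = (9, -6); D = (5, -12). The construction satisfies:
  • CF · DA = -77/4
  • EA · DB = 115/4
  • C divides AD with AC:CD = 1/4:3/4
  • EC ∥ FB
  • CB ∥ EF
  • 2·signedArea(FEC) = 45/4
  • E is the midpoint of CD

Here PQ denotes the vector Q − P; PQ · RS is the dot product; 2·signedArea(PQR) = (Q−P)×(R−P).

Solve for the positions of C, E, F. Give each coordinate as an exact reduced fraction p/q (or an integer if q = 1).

C = (41/4, -39/4)
E = (61/8, -87/8)
F = (51/8, -57/8)

1. C_x = 41/4  [C divides AD with AC:CD = 1/4:3/4]
2. C_y = -39/4  [C divides AD with AC:CD = 1/4:3/4]
   → C = (41/4, -39/4)
3. E_x = 61/8  [E is the midpoint of CD]
4. E_y = -87/8  [E is the midpoint of CD]
   → E = (61/8, -87/8)
5. F_x = 51/8  [EC ∥ FB ∩ CB ∥ EF]
6. F_y = -57/8  [EC ∥ FB ∩ CB ∥ EF]
   → F = (51/8, -57/8)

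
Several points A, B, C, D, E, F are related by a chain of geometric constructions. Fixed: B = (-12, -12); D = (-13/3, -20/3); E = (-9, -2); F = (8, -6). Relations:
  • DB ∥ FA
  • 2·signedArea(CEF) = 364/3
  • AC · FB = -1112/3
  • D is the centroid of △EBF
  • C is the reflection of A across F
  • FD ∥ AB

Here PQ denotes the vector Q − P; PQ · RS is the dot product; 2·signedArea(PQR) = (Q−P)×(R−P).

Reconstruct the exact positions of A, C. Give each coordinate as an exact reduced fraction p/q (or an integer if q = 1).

A = (1/3, -34/3)
C = (47/3, -2/3)

1. A_x = 1/3  [FD ∥ AB ∩ DB ∥ FA]
2. A_y = -34/3  [FD ∥ AB ∩ DB ∥ FA]
   → A = (1/3, -34/3)
3. C_x = 47/3  [C is the reflection of A across F]
4. C_y = -2/3  [C is the reflection of A across F]
   → C = (47/3, -2/3)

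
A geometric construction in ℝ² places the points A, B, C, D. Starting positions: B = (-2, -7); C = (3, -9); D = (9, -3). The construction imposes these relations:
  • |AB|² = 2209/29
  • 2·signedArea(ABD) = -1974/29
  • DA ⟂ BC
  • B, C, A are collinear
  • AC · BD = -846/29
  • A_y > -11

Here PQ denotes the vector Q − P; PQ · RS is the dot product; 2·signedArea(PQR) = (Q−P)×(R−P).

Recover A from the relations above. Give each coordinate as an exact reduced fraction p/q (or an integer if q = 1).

1. A_x = 177/29  [B, C, A are collinear ∩ DA ⟂ BC]
2. A_y = -297/29  [B, C, A are collinear ∩ DA ⟂ BC]
   → A = (177/29, -297/29)

A = (177/29, -297/29)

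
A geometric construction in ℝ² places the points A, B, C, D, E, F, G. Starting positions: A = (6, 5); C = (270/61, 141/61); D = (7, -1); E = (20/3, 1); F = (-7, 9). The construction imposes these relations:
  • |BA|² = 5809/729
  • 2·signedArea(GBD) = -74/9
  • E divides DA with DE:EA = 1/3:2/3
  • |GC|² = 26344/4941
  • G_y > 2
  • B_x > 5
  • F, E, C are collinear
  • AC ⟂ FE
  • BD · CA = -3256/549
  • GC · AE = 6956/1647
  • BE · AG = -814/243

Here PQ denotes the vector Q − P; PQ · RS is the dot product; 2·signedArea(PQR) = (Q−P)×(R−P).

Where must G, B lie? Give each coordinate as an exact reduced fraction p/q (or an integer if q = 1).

B = (137/27, 7/3)
G = (20/9, 3)

1. B_x = 137/27  [line -96/61·x + -164/61·y + 7828/549 = 0 ∩ |BA|² = 5809/729]
2. B_y = 7/3  [line -96/61·x + -164/61·y + 7828/549 = 0 ∩ |BA|² = 5809/729]
   → B = (137/27, 7/3)
3. G_x = 20/9  [2·signedArea(GBD) = -74/9 ∩ BE · AG = -814/243]
4. G_y = 3  [2·signedArea(GBD) = -74/9 ∩ BE · AG = -814/243]
   → G = (20/9, 3)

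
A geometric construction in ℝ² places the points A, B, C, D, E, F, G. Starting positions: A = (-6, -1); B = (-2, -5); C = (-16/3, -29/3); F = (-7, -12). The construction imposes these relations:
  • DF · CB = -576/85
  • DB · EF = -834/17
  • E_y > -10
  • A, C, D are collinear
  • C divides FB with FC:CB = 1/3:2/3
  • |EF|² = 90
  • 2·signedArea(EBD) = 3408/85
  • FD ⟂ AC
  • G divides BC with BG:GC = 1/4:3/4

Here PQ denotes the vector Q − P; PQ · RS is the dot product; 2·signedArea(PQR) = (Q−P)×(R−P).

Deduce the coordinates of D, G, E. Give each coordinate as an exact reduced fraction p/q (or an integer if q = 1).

D = (-439/85, -1008/85)
E = (2, -9)
G = (-17/6, -37/6)

1. D_x = -439/85  [A, C, D are collinear ∩ FD ⟂ AC]
2. D_y = -1008/85  [A, C, D are collinear ∩ FD ⟂ AC]
   → D = (-439/85, -1008/85)
3. G_x = -17/6  [G divides BC with BG:GC = 1/4:3/4]
4. G_y = -37/6  [G divides BC with BG:GC = 1/4:3/4]
   → G = (-17/6, -37/6)
5. E_x = 2  [2·signedArea(EBD) = 3408/85 ∩ DB · EF = -834/17]
6. E_y = -9  [2·signedArea(EBD) = 3408/85 ∩ DB · EF = -834/17]
   → E = (2, -9)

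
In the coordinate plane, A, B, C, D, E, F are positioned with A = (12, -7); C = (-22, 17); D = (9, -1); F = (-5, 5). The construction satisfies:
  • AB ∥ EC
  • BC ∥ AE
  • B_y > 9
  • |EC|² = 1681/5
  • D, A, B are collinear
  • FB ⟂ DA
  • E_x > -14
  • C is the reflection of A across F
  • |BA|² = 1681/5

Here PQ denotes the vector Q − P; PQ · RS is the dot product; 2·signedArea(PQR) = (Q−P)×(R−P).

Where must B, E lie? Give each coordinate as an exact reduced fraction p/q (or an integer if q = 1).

1. B_x = 19/5  [D, A, B are collinear ∩ FB ⟂ DA]
2. B_y = 47/5  [D, A, B are collinear ∩ FB ⟂ DA]
   → B = (19/5, 47/5)
3. E_x = -69/5  [AB ∥ EC ∩ BC ∥ AE]
4. E_y = 3/5  [AB ∥ EC ∩ BC ∥ AE]
   → E = (-69/5, 3/5)

B = (19/5, 47/5)
E = (-69/5, 3/5)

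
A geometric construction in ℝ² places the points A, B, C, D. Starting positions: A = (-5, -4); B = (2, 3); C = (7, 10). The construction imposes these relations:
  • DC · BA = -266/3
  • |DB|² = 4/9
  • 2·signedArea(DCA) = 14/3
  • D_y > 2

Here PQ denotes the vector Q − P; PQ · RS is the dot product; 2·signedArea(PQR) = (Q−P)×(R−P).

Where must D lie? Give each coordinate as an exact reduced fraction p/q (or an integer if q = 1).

1. D_x = 4/3  [DC · BA = -266/3 ∩ 2·signedArea(DCA) = 14/3]
2. D_y = 3  [DC · BA = -266/3 ∩ 2·signedArea(DCA) = 14/3]
   → D = (4/3, 3)

D = (4/3, 3)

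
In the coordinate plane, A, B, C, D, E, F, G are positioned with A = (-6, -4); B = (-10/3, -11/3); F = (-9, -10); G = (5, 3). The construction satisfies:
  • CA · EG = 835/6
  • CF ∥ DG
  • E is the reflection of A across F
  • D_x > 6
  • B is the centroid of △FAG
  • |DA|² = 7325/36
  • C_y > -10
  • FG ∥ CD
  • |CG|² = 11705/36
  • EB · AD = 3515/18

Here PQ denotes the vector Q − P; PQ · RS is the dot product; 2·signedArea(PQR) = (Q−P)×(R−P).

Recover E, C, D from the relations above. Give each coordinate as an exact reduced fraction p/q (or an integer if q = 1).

C = (-23/3, -59/6)
D = (19/3, 19/6)
E = (-12, -16)

1. E_x = -12  [E is the reflection of A across F]
2. E_y = -16  [E is the reflection of A across F]
   → E = (-12, -16)
3. C_x = -23/3  [line -17·x + -19·y + -1903/6 = 0 ∩ |CG|² = 11705/36]
4. C_y = -59/6  [line -17·x + -19·y + -1903/6 = 0 ∩ |CG|² = 11705/36]
   → C = (-23/3, -59/6)
5. D_x = 19/3  [CF ∥ DG ∩ FG ∥ CD]
6. D_y = 19/6  [CF ∥ DG ∩ FG ∥ CD]
   → D = (19/3, 19/6)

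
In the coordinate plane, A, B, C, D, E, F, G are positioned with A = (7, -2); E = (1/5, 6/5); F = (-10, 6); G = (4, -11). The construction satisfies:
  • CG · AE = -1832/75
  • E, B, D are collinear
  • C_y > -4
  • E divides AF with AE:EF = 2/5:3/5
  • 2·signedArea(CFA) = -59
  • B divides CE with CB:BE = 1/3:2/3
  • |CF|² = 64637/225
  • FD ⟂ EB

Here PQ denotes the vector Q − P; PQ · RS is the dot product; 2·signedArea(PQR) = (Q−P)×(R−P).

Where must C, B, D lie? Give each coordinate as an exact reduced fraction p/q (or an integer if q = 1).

1. C_x = 56/15  [2·signedArea(CFA) = -59 ∩ CG · AE = -1832/75]
2. C_y = -59/15  [2·signedArea(CFA) = -59 ∩ CG · AE = -1832/75]
   → C = (56/15, -59/15)
3. B_x = 23/9  [B divides CE with CB:BE = 1/3:2/3]
4. B_y = -20/9  [B divides CE with CB:BE = 1/3:2/3]
   → B = (23/9, -20/9)
5. D_x = -46493/8738  [E, B, D are collinear ∩ FD ⟂ EB]
6. D_y = 80571/8738  [E, B, D are collinear ∩ FD ⟂ EB]
   → D = (-46493/8738, 80571/8738)

B = (23/9, -20/9)
C = (56/15, -59/15)
D = (-46493/8738, 80571/8738)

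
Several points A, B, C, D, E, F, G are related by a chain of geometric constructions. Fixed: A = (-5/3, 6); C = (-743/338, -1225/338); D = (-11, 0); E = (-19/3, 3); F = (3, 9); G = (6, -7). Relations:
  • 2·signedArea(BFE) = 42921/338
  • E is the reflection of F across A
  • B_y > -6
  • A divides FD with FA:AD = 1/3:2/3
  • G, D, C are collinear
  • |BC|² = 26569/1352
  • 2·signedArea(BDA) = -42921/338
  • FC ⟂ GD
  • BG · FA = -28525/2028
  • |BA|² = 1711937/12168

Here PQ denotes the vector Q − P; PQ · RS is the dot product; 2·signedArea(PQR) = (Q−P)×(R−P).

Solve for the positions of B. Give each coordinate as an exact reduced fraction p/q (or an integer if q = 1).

1. B_x = 1285/676  [2·signedArea(BDA) = -42921/338 ∩ BG · FA = -28525/2028]
2. B_y = -3591/676  [2·signedArea(BDA) = -42921/338 ∩ BG · FA = -28525/2028]
   → B = (1285/676, -3591/676)

B = (1285/676, -3591/676)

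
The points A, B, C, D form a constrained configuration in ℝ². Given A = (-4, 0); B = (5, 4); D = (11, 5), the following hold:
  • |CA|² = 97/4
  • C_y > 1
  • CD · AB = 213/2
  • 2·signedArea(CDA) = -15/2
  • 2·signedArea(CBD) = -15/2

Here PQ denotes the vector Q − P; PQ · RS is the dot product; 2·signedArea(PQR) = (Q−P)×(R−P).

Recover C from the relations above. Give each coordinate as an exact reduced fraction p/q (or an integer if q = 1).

1. C_x = 1/2  [2·signedArea(CBD) = -15/2 ∩ CD · AB = 213/2]
2. C_y = 2  [2·signedArea(CBD) = -15/2 ∩ CD · AB = 213/2]
   → C = (1/2, 2)

C = (1/2, 2)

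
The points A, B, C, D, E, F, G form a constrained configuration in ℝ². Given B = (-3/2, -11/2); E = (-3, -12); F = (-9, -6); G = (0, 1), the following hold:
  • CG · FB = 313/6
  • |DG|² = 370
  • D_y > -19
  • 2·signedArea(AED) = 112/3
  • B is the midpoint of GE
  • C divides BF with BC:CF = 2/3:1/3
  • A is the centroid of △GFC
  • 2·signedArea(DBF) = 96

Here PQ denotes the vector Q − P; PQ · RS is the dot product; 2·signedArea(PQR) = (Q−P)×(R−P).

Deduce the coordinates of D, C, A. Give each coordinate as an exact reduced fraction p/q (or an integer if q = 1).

1. C_x = -13/2  [C divides BF with BC:CF = 2/3:1/3]
2. C_y = -35/6  [C divides BF with BC:CF = 2/3:1/3]
   → C = (-13/2, -35/6)
3. A_x = -31/6  [A is the centroid of △GFC]
4. A_y = -65/18  [A is the centroid of △GFC]
   → A = (-31/6, -65/18)
5. D_x = 3  [2·signedArea(DBF) = 96 ∩ 2·signedArea(AED) = 112/3]
6. D_y = -18  [2·signedArea(DBF) = 96 ∩ 2·signedArea(AED) = 112/3]
   → D = (3, -18)

A = (-31/6, -65/18)
C = (-13/2, -35/6)
D = (3, -18)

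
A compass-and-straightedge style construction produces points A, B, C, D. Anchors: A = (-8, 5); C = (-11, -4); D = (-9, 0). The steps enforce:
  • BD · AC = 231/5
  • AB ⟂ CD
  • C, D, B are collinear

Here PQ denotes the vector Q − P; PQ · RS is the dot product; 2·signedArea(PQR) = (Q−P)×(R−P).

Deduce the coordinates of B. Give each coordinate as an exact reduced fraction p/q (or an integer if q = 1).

B = (-34/5, 22/5)

1. B_x = -34/5  [C, D, B are collinear ∩ AB ⟂ CD]
2. B_y = 22/5  [C, D, B are collinear ∩ AB ⟂ CD]
   → B = (-34/5, 22/5)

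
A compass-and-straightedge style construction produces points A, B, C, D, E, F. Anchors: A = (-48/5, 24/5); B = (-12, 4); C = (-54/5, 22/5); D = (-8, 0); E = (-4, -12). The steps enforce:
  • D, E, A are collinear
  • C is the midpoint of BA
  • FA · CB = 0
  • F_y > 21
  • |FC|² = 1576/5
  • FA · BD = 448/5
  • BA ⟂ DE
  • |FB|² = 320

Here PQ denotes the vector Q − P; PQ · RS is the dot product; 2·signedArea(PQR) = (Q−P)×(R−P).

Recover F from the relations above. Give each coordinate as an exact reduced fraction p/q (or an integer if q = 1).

1. F_x = -76/5  [FA · CB = 0 ∩ FA · BD = 448/5]
2. F_y = 108/5  [FA · CB = 0 ∩ FA · BD = 448/5]
   → F = (-76/5, 108/5)

F = (-76/5, 108/5)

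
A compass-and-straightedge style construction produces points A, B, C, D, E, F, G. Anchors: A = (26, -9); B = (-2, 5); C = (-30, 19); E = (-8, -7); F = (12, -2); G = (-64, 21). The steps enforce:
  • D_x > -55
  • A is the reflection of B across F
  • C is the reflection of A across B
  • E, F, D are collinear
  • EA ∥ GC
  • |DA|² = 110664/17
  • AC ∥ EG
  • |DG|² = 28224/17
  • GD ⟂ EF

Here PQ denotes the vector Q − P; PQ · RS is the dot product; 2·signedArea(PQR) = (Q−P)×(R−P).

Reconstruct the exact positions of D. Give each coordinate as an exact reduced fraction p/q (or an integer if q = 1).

1. D_x = -920/17  [E, F, D are collinear ∩ GD ⟂ EF]
2. D_y = -315/17  [E, F, D are collinear ∩ GD ⟂ EF]
   → D = (-920/17, -315/17)

D = (-920/17, -315/17)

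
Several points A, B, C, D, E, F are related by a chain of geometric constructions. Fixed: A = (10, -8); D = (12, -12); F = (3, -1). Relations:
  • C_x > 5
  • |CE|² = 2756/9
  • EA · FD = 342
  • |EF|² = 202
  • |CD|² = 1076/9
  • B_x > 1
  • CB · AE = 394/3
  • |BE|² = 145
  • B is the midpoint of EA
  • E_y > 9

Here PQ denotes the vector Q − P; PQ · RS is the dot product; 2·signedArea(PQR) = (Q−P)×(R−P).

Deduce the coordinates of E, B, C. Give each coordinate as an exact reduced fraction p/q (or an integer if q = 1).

1. E_x = -6  [line -9·x + 11·y + -164 = 0 ∩ |EF|² = 202]
2. E_y = 10  [line -9·x + 11·y + -164 = 0 ∩ |EF|² = 202]
   → E = (-6, 10)
3. B_x = 2  [B is the midpoint of EA]
4. B_y = 1  [B is the midpoint of EA]
   → B = (2, 1)
5. C_x = 16/3  [line 16·x + -18·y + -436/3 = 0 ∩ |CD|² = 1076/9]
6. C_y = -10/3  [line 16·x + -18·y + -436/3 = 0 ∩ |CD|² = 1076/9]
   → C = (16/3, -10/3)

B = (2, 1)
C = (16/3, -10/3)
E = (-6, 10)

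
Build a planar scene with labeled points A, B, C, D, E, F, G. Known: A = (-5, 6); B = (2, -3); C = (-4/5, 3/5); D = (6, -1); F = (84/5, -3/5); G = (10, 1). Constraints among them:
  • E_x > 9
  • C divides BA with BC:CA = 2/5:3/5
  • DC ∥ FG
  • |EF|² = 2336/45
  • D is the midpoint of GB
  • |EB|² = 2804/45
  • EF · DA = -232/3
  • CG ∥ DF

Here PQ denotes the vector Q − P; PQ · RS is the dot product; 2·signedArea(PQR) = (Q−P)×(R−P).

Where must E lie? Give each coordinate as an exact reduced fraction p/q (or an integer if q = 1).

1. E_x = 48/5  [line 11·x + -7·y + -335/3 = 0 ∩ |EB|² = 2804/45]
2. E_y = -13/15  [line 11·x + -7·y + -335/3 = 0 ∩ |EB|² = 2804/45]
   → E = (48/5, -13/15)

E = (48/5, -13/15)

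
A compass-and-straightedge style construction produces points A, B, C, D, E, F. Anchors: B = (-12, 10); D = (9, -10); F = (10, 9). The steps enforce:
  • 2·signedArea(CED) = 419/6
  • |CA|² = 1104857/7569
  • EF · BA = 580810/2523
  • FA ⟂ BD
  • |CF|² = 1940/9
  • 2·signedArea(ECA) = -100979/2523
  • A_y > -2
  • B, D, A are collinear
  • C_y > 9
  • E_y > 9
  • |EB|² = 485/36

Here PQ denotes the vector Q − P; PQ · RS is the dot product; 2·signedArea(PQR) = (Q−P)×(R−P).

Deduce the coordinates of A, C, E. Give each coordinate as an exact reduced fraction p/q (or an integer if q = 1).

1. A_x = 30/841  [B, D, A are collinear ∩ FA ⟂ BD]
2. A_y = -1230/841  [B, D, A are collinear ∩ FA ⟂ BD]
   → A = (30/841, -1230/841)
3. E_x = -25/3  [line -10122/841·x + 9640/841·y + -537430/2523 = 0 ∩ |EB|² = 485/36]
4. E_y = 59/6  [line -10122/841·x + 9640/841·y + -537430/2523 = 0 ∩ |EB|² = 485/36]
   → E = (-25/3, 59/6)
5. C_x = -14/3  [2·signedArea(CED) = 419/6 ∩ 2·signedArea(ECA) = -100979/2523]
6. C_y = 29/3  [2·signedArea(CED) = 419/6 ∩ 2·signedArea(ECA) = -100979/2523]
   → C = (-14/3, 29/3)

A = (30/841, -1230/841)
C = (-14/3, 29/3)
E = (-25/3, 59/6)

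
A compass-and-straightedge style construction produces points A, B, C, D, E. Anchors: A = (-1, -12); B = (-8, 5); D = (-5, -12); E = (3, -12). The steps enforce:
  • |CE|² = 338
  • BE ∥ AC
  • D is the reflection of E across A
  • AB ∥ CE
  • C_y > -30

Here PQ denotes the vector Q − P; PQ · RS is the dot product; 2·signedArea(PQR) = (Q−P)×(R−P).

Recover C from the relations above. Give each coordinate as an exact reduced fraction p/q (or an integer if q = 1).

C = (10, -29)

1. C_x = 10  [AB ∥ CE ∩ BE ∥ AC]
2. C_y = -29  [AB ∥ CE ∩ BE ∥ AC]
   → C = (10, -29)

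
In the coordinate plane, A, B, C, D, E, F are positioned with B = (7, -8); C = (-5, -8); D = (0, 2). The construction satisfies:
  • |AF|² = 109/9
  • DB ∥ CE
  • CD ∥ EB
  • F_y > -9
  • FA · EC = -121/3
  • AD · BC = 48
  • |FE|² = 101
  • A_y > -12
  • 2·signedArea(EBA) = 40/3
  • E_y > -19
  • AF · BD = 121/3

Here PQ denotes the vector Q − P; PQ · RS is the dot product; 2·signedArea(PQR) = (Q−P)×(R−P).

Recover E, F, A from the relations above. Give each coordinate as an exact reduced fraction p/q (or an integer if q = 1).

1. E_x = 2  [CD ∥ EB ∩ DB ∥ CE]
2. E_y = -18  [CD ∥ EB ∩ DB ∥ CE]
   → E = (2, -18)
3. A_x = 4  [AD · BC = 48 ∩ 2·signedArea(EBA) = 40/3]
4. A_y = -34/3  [AD · BC = 48 ∩ 2·signedArea(EBA) = 40/3]
   → A = (4, -34/3)
5. F_x = 3  [line 7·x + -10·y + -101 = 0 ∩ |FE|² = 101]
6. F_y = -8  [line 7·x + -10·y + -101 = 0 ∩ |FE|² = 101]
   → F = (3, -8)

A = (4, -34/3)
E = (2, -18)
F = (3, -8)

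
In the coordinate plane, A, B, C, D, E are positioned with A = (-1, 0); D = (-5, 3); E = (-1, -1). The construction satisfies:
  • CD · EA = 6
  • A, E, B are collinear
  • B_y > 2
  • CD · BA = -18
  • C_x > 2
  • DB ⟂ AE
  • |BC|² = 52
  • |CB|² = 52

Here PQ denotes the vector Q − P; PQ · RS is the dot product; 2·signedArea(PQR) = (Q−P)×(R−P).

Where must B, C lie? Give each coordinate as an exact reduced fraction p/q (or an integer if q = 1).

1. B_x = -1  [A, E, B are collinear ∩ DB ⟂ AE]
2. B_y = 3  [A, E, B are collinear ∩ DB ⟂ AE]
   → B = (-1, 3)
3. C_y = -3  [CD · BA = -18]
4. C_x = 3  [|CB|² = 52]
   → C = (3, -3)

B = (-1, 3)
C = (3, -3)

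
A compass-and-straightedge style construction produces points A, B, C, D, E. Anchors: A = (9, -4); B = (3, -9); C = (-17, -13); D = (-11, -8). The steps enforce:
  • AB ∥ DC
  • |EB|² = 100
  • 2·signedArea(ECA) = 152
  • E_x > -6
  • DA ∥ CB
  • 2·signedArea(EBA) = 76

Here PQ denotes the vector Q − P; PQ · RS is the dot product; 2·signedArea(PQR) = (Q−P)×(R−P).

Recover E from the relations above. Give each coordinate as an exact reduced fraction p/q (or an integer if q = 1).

E = (-5, -3)

1. E_x = -5  [2·signedArea(EBA) = 76 ∩ 2·signedArea(ECA) = 152]
2. E_y = -3  [2·signedArea(EBA) = 76 ∩ 2·signedArea(ECA) = 152]
   → E = (-5, -3)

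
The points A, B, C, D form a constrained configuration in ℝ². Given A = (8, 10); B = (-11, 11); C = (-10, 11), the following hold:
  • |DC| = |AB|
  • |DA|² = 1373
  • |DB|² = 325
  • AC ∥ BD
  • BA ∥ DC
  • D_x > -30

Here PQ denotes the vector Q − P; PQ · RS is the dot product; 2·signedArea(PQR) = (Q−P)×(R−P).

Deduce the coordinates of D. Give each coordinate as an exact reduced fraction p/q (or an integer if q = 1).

D = (-29, 12)

1. D_x = -29  [BA ∥ DC ∩ AC ∥ BD]
2. D_y = 12  [BA ∥ DC ∩ AC ∥ BD]
   → D = (-29, 12)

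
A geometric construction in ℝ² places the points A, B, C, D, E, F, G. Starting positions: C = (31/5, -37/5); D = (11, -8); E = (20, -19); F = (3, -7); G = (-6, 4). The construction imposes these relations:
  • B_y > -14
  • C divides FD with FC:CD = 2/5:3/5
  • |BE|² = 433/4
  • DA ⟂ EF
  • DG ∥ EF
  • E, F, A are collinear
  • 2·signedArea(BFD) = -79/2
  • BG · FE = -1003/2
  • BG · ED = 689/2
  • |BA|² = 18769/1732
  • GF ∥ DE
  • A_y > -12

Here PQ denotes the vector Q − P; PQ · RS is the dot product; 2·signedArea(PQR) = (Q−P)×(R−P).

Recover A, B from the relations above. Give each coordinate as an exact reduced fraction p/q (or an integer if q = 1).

A = (3815/433, -4807/433)
B = (23/2, -13)

1. A_x = 3815/433  [E, F, A are collinear ∩ DA ⟂ EF]
2. A_y = -4807/433  [E, F, A are collinear ∩ DA ⟂ EF]
   → A = (3815/433, -4807/433)
3. B_x = 23/2  [BG · ED = 689/2 ∩ BG · FE = -1003/2]
4. B_y = -13  [BG · ED = 689/2 ∩ BG · FE = -1003/2]
   → B = (23/2, -13)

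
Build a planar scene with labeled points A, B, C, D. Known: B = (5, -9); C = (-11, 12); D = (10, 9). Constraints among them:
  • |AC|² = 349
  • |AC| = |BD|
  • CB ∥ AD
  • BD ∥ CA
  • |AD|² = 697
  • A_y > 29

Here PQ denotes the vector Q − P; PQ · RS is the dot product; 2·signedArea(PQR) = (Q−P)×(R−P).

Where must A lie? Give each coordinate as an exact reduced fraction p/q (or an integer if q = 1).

1. A_x = -6  [CB ∥ AD ∩ BD ∥ CA]
2. A_y = 30  [CB ∥ AD ∩ BD ∥ CA]
   → A = (-6, 30)

A = (-6, 30)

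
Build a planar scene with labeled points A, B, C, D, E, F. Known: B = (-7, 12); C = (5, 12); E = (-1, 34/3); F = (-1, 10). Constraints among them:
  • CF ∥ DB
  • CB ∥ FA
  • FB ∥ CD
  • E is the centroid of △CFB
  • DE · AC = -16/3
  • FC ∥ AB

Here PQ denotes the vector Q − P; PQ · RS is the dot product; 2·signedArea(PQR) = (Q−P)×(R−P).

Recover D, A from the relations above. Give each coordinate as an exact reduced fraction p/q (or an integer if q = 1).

A = (-13, 10)
D = (-1, 14)

1. D_x = -1  [CF ∥ DB ∩ FB ∥ CD]
2. D_y = 14  [CF ∥ DB ∩ FB ∥ CD]
   → D = (-1, 14)
3. A_x = -13  [FC ∥ AB ∩ CB ∥ FA]
4. A_y = 10  [FC ∥ AB ∩ CB ∥ FA]
   → A = (-13, 10)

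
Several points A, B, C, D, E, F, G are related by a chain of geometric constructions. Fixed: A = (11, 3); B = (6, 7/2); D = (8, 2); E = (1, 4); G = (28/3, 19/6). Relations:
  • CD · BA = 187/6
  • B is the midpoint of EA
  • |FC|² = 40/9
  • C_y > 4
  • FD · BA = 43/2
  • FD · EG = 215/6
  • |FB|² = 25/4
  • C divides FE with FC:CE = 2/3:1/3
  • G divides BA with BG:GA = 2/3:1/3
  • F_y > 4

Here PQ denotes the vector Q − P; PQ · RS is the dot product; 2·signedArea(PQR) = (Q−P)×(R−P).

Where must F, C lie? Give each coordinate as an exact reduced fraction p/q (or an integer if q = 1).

1. F_x = 4  [line -25/3·x + 5/6·y + 175/6 = 0 ∩ |FB|² = 25/4]
2. F_y = 5  [line -25/3·x + 5/6·y + 175/6 = 0 ∩ |FB|² = 25/4]
   → F = (4, 5)
3. C_x = 2  [C divides FE with FC:CE = 2/3:1/3]
4. C_y = 13/3  [C divides FE with FC:CE = 2/3:1/3]
   → C = (2, 13/3)

C = (2, 13/3)
F = (4, 5)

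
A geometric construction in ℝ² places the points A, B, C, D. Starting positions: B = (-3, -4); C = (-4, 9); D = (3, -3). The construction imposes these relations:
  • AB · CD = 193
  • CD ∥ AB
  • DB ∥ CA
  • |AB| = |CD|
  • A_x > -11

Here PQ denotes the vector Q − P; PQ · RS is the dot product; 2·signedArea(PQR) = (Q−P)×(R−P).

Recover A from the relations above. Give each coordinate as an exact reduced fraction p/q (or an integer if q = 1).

1. A_x = -10  [CD ∥ AB ∩ DB ∥ CA]
2. A_y = 8  [CD ∥ AB ∩ DB ∥ CA]
   → A = (-10, 8)

A = (-10, 8)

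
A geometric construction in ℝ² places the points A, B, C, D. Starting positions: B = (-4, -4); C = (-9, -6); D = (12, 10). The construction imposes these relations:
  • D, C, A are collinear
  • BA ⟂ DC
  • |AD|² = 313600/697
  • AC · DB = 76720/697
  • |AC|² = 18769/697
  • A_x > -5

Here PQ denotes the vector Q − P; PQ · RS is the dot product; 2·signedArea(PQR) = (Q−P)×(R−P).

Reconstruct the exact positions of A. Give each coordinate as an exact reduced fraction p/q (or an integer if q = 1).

A = (-3396/697, -1990/697)

1. A_x = -3396/697  [D, C, A are collinear ∩ BA ⟂ DC]
2. A_y = -1990/697  [D, C, A are collinear ∩ BA ⟂ DC]
   → A = (-3396/697, -1990/697)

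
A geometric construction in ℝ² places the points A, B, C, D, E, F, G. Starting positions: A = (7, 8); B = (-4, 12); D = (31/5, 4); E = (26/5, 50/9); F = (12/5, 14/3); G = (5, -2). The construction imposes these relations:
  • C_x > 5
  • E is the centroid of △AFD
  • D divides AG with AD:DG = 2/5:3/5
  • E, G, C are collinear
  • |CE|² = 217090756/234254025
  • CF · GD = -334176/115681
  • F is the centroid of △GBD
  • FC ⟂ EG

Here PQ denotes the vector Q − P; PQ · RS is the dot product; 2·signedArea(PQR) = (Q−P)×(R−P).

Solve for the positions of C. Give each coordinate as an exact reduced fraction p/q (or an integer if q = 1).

1. C_x = 2992972/578405  [E, G, C are collinear ∩ FC ⟂ EG]
2. C_y = 1594046/347043  [E, G, C are collinear ∩ FC ⟂ EG]
   → C = (2992972/578405, 1594046/347043)

C = (2992972/578405, 1594046/347043)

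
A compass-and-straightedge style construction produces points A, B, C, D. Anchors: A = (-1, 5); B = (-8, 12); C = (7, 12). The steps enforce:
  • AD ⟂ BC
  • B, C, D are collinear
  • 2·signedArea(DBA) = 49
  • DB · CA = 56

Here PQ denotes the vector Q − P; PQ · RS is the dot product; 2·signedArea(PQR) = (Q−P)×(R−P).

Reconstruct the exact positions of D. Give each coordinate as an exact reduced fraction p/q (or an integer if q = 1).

D = (-1, 12)

1. D_x = -1  [B, C, D are collinear ∩ AD ⟂ BC]
2. D_y = 12  [B, C, D are collinear ∩ AD ⟂ BC]
   → D = (-1, 12)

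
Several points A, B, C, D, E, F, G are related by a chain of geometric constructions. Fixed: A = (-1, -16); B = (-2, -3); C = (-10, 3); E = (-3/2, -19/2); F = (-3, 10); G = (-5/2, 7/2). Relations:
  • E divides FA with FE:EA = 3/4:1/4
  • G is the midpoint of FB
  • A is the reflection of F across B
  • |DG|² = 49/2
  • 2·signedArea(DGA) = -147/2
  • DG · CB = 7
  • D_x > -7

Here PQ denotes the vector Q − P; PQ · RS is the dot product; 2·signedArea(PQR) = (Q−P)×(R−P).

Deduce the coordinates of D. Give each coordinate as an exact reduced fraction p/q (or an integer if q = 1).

D = (-6, 0)

1. D_x = -6  [2·signedArea(DGA) = -147/2 ∩ DG · CB = 7]
2. D_y = 0  [2·signedArea(DGA) = -147/2 ∩ DG · CB = 7]
   → D = (-6, 0)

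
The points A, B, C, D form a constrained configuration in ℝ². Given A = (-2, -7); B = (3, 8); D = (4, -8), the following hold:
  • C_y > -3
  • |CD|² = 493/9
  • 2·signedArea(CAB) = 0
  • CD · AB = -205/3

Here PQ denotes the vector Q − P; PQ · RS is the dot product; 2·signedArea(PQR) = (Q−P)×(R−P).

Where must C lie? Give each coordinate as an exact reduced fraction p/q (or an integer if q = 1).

C = (-1/3, -2)

1. C_x = -1/3  [2·signedArea(CAB) = 0 ∩ CD · AB = -205/3]
2. C_y = -2  [2·signedArea(CAB) = 0 ∩ CD · AB = -205/3]
   → C = (-1/3, -2)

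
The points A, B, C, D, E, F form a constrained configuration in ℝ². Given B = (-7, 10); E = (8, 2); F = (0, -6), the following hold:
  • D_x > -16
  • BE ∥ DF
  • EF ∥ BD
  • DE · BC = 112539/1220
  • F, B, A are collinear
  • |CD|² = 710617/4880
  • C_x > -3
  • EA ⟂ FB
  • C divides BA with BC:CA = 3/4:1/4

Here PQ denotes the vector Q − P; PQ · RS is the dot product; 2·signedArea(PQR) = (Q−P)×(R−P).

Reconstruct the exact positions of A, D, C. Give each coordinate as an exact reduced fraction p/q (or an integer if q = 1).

A = (-504/305, -678/305)
C = (-3647/1220, 254/305)
D = (-15, 2)

1. A_x = -504/305  [F, B, A are collinear ∩ EA ⟂ FB]
2. A_y = -678/305  [F, B, A are collinear ∩ EA ⟂ FB]
   → A = (-504/305, -678/305)
3. D_x = -15  [BE ∥ DF ∩ EF ∥ BD]
4. D_y = 2  [BE ∥ DF ∩ EF ∥ BD]
   → D = (-15, 2)
5. C_x = -3647/1220  [C divides BA with BC:CA = 3/4:1/4]
6. C_y = 254/305  [C divides BA with BC:CA = 3/4:1/4]
   → C = (-3647/1220, 254/305)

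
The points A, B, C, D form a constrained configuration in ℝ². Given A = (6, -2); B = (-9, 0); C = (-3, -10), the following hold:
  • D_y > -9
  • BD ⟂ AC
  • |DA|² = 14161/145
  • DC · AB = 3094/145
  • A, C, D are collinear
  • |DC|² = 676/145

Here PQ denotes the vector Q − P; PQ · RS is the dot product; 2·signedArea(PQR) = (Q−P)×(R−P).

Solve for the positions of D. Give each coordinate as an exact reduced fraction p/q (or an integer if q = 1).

D = (-201/145, -1242/145)

1. D_x = -201/145  [A, C, D are collinear ∩ BD ⟂ AC]
2. D_y = -1242/145  [A, C, D are collinear ∩ BD ⟂ AC]
   → D = (-201/145, -1242/145)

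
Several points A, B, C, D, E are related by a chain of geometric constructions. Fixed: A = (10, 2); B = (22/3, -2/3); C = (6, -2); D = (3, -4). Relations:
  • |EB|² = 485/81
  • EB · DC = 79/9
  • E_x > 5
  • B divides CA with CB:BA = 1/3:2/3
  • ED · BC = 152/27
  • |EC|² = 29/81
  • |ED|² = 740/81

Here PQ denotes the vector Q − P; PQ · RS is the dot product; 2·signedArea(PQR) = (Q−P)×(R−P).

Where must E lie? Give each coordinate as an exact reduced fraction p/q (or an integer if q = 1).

1. E_x = 49/9  [ED · BC = 152/27 ∩ EB · DC = 79/9]
2. E_y = -20/9  [ED · BC = 152/27 ∩ EB · DC = 79/9]
   → E = (49/9, -20/9)

E = (49/9, -20/9)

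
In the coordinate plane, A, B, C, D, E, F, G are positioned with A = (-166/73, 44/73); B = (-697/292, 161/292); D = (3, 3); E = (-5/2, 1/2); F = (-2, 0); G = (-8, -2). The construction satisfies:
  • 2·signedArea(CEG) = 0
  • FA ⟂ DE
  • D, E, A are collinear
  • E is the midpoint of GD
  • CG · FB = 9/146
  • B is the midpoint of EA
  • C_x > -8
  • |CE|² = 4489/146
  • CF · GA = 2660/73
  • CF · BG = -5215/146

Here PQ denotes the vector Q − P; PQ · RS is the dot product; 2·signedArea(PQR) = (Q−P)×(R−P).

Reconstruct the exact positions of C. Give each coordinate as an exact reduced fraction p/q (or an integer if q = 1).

1. C_x = -551/73  [2·signedArea(CEG) = 0 ∩ CG · FB = 9/146]
2. C_y = -131/73  [2·signedArea(CEG) = 0 ∩ CG · FB = 9/146]
   → C = (-551/73, -131/73)

C = (-551/73, -131/73)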